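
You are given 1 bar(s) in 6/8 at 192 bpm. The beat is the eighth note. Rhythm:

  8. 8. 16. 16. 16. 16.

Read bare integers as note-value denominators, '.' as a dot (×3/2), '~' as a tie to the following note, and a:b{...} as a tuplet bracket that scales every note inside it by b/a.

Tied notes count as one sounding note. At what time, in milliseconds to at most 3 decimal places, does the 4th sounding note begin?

1. 0.0ms @ 0 + 468.75ms (3/2)
2. 468.75ms @ 3/2 + 468.75ms (3/2)
3. 937.5ms @ 3 + 234.375ms (3/4)
4. 1171.875ms @ 15/4 + 234.375ms (3/4)
5. 1406.25ms @ 9/2 + 234.375ms (3/4)
6. 1640.625ms @ 21/4 + 234.375ms (3/4)

note 4 onset = 15/4b = 1171.875ms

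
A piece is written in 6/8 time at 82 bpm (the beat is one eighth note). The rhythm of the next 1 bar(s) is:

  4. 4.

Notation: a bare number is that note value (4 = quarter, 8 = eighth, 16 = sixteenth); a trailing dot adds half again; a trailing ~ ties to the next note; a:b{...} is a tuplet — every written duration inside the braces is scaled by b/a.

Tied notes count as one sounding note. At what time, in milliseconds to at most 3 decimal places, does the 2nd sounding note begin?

note 2 onset = 3b = 2195.122ms

1. 0.0ms @ 0 + 2195.122ms (3)
2. 2195.122ms @ 3 + 2195.122ms (3)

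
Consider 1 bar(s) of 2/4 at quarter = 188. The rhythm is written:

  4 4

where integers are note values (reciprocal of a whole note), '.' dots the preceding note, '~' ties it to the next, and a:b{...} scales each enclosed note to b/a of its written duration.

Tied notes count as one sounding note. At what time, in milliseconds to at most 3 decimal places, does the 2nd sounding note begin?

1. 0.0ms @ 0 + 319.149ms (1)
2. 319.149ms @ 1 + 319.149ms (1)

note 2 onset = 1b = 319.149ms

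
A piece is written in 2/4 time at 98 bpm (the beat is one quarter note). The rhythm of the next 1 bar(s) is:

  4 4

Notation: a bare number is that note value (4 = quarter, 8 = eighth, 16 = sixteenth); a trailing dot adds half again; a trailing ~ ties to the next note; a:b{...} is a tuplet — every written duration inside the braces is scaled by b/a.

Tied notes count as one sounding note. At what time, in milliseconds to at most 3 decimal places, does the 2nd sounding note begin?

note 2 onset = 1b = 612.245ms

1. 0.0ms @ 0 + 612.245ms (1)
2. 612.245ms @ 1 + 612.245ms (1)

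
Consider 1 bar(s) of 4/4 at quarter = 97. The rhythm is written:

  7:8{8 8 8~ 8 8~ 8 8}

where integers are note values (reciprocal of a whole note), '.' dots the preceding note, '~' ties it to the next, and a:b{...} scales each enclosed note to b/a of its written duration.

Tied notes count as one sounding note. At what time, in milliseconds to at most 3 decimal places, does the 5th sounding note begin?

note 5 onset = 24/7b = 2120.766ms

1. 0.0ms @ 0 + 353.461ms (4/7)
2. 353.461ms @ 4/7 + 353.461ms (4/7)
3. 706.922ms @ 8/7 + 706.922ms (8/7)
4. 1413.844ms @ 16/7 + 706.922ms (8/7)
5. 2120.766ms @ 24/7 + 353.461ms (4/7)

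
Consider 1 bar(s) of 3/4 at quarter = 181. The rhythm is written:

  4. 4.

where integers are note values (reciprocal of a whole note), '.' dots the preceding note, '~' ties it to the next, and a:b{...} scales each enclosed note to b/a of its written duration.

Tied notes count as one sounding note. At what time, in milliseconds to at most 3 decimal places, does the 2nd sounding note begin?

note 2 onset = 3/2b = 497.238ms

1. 0.0ms @ 0 + 497.238ms (3/2)
2. 497.238ms @ 3/2 + 497.238ms (3/2)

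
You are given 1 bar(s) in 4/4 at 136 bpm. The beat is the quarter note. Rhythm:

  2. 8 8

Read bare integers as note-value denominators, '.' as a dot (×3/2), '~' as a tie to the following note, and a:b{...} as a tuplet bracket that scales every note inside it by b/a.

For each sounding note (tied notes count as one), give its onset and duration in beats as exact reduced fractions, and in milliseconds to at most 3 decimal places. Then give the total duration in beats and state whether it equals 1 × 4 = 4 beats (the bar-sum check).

1) 0.0ms=0b +1323.529ms=3b
2) 1323.529ms=3b +220.588ms=1/2b
3) 1544.118ms=7/2b +220.588ms=1/2b
Σ=4b of 4 (136bpm 4/4) — PASS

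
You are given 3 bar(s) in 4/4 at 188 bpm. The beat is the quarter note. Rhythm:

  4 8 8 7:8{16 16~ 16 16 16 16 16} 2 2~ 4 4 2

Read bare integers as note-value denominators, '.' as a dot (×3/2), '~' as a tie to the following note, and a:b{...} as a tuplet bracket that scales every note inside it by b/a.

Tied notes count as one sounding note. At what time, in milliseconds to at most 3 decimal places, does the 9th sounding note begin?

note 9 onset = 26/7b = 1185.41ms

1. 0.0ms @ 0 + 319.149ms (1)
2. 319.149ms @ 1 + 159.574ms (1/2)
3. 478.723ms @ 3/2 + 159.574ms (1/2)
4. 638.298ms @ 2 + 91.185ms (2/7)
5. 729.483ms @ 16/7 + 182.371ms (4/7)
6. 911.854ms @ 20/7 + 91.185ms (2/7)
7. 1003.04ms @ 22/7 + 91.185ms (2/7)
8. 1094.225ms @ 24/7 + 91.185ms (2/7)
9. 1185.41ms @ 26/7 + 91.185ms (2/7)
10. 1276.596ms @ 4 + 638.298ms (2)
11. 1914.894ms @ 6 + 957.447ms (3)
12. 2872.34ms @ 9 + 319.149ms (1)
13. 3191.489ms @ 10 + 638.298ms (2)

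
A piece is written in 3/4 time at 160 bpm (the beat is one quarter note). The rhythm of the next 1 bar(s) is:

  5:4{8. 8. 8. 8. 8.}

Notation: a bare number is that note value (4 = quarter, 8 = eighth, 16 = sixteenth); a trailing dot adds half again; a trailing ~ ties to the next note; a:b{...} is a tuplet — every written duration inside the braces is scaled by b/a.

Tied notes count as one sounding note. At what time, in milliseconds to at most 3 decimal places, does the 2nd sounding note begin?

1. 0.0ms @ 0 + 225.0ms (3/5)
2. 225.0ms @ 3/5 + 225.0ms (3/5)
3. 450.0ms @ 6/5 + 225.0ms (3/5)
4. 675.0ms @ 9/5 + 225.0ms (3/5)
5. 900.0ms @ 12/5 + 225.0ms (3/5)

note 2 onset = 3/5b = 225.0ms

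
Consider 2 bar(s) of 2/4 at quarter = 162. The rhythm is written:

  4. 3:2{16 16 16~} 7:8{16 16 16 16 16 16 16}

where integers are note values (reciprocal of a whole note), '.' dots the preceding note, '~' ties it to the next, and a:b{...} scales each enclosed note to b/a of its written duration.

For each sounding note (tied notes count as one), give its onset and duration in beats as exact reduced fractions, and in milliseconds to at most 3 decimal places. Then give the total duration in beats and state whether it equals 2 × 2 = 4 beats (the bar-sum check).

1) 0.0ms=0b +555.556ms=3/2b
2) 555.556ms=3/2b +61.728ms=1/6b
3) 617.284ms=5/3b +61.728ms=1/6b
4) 679.012ms=11/6b +167.549ms=19/42b
5) 846.561ms=16/7b +105.82ms=2/7b
6) 952.381ms=18/7b +105.82ms=2/7b
7) 1058.201ms=20/7b +105.82ms=2/7b
8) 1164.021ms=22/7b +105.82ms=2/7b
9) 1269.841ms=24/7b +105.82ms=2/7b
10) 1375.661ms=26/7b +105.82ms=2/7b
Σ=4b of 4 (162bpm 2/4) — PASS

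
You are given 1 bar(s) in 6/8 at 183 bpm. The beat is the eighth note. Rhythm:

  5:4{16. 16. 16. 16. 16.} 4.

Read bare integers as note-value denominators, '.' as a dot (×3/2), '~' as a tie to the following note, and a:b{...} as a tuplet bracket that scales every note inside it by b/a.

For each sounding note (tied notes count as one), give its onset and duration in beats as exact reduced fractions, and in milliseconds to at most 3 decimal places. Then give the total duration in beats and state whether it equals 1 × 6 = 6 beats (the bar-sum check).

1) 0.0ms=0b +196.721ms=3/5b
2) 196.721ms=3/5b +196.721ms=3/5b
3) 393.443ms=6/5b +196.721ms=3/5b
4) 590.164ms=9/5b +196.721ms=3/5b
5) 786.885ms=12/5b +196.721ms=3/5b
6) 983.607ms=3b +983.607ms=3b
Σ=6b of 6 (183bpm 6/8) — PASS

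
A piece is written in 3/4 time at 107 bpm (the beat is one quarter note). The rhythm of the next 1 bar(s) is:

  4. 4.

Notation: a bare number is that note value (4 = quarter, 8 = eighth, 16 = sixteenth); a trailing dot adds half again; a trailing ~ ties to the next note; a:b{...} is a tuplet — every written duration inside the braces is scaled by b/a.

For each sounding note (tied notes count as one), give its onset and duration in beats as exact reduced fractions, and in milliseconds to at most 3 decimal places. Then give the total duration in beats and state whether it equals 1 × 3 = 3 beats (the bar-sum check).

1) 0.0ms=0b +841.121ms=3/2b
2) 841.121ms=3/2b +841.121ms=3/2b
Σ=3b of 3 (107bpm 3/4) — PASS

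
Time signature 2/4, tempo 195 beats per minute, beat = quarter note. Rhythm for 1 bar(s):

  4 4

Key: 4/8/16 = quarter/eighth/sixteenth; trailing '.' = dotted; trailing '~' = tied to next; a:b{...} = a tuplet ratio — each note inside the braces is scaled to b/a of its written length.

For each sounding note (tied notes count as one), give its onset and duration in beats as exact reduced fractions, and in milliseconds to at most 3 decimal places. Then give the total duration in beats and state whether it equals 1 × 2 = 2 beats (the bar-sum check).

1) 0.0ms=0b +307.692ms=1b
2) 307.692ms=1b +307.692ms=1b
Σ=2b of 2 (195bpm 2/4) — PASS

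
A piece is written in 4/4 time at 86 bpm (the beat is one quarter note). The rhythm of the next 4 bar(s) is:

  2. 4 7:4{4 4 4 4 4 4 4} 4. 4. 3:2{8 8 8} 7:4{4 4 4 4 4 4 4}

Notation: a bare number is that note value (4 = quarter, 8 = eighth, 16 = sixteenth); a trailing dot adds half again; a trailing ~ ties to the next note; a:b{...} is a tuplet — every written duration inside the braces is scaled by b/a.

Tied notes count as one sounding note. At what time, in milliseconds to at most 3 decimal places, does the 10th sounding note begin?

1. 0.0ms @ 0 + 2093.023ms (3)
2. 2093.023ms @ 3 + 697.674ms (1)
3. 2790.698ms @ 4 + 398.671ms (4/7)
4. 3189.369ms @ 32/7 + 398.671ms (4/7)
5. 3588.04ms @ 36/7 + 398.671ms (4/7)
6. 3986.711ms @ 40/7 + 398.671ms (4/7)
7. 4385.382ms @ 44/7 + 398.671ms (4/7)
8. 4784.053ms @ 48/7 + 398.671ms (4/7)
9. 5182.724ms @ 52/7 + 398.671ms (4/7)
10. 5581.395ms @ 8 + 1046.512ms (3/2)
11. 6627.907ms @ 19/2 + 1046.512ms (3/2)
12. 7674.419ms @ 11 + 232.558ms (1/3)
13. 7906.977ms @ 34/3 + 232.558ms (1/3)
14. 8139.535ms @ 35/3 + 232.558ms (1/3)
15. 8372.093ms @ 12 + 398.671ms (4/7)
16. 8770.764ms @ 88/7 + 398.671ms (4/7)
17. 9169.435ms @ 92/7 + 398.671ms (4/7)
18. 9568.106ms @ 96/7 + 398.671ms (4/7)
19. 9966.777ms @ 100/7 + 398.671ms (4/7)
20. 10365.449ms @ 104/7 + 398.671ms (4/7)
21. 10764.12ms @ 108/7 + 398.671ms (4/7)

note 10 onset = 8b = 5581.395ms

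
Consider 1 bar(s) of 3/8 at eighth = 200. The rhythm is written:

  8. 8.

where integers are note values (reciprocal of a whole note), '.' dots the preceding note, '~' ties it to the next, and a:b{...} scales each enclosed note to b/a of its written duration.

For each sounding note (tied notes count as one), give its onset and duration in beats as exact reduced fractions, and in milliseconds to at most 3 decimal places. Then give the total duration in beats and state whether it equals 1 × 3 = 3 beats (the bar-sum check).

1) 0.0ms=0b +450.0ms=3/2b
2) 450.0ms=3/2b +450.0ms=3/2b
Σ=3b of 3 (200bpm 3/8) — PASS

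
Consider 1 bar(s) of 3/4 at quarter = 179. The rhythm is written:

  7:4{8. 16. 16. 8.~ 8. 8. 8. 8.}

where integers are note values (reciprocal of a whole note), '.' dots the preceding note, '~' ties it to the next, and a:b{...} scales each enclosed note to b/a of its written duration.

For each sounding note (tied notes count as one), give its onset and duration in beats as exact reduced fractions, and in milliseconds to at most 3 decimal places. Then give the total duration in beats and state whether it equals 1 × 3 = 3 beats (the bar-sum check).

1) 0.0ms=0b +143.655ms=3/7b
2) 143.655ms=3/7b +71.828ms=3/14b
3) 215.483ms=9/14b +71.828ms=3/14b
4) 287.31ms=6/7b +287.31ms=6/7b
5) 574.621ms=12/7b +143.655ms=3/7b
6) 718.276ms=15/7b +143.655ms=3/7b
7) 861.931ms=18/7b +143.655ms=3/7b
Σ=3b of 3 (179bpm 3/4) — PASS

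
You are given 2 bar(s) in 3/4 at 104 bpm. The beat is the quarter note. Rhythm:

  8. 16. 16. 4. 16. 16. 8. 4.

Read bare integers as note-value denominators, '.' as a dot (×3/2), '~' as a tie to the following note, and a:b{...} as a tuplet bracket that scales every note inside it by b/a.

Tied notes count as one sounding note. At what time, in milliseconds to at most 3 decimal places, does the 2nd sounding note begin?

1. 0.0ms @ 0 + 432.692ms (3/4)
2. 432.692ms @ 3/4 + 216.346ms (3/8)
3. 649.038ms @ 9/8 + 216.346ms (3/8)
4. 865.385ms @ 3/2 + 865.385ms (3/2)
5. 1730.769ms @ 3 + 216.346ms (3/8)
6. 1947.115ms @ 27/8 + 216.346ms (3/8)
7. 2163.462ms @ 15/4 + 432.692ms (3/4)
8. 2596.154ms @ 9/2 + 865.385ms (3/2)

note 2 onset = 3/4b = 432.692ms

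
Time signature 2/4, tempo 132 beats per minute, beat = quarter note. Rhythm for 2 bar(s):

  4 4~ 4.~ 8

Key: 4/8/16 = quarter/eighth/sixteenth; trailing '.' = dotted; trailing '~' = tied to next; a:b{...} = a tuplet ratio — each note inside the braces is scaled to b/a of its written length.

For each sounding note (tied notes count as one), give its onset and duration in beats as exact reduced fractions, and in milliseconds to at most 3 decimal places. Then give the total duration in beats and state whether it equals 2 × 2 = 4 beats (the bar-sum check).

1) 0.0ms=0b +454.545ms=1b
2) 454.545ms=1b +1363.636ms=3b
Σ=4b of 4 (132bpm 2/4) — PASS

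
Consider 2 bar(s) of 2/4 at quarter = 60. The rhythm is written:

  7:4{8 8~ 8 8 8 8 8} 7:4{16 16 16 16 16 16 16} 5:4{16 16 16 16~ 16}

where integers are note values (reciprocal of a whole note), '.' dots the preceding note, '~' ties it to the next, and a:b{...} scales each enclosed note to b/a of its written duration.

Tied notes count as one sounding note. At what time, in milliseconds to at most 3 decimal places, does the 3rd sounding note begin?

note 3 onset = 6/7b = 857.143ms

1. 0.0ms @ 0 + 285.714ms (2/7)
2. 285.714ms @ 2/7 + 571.429ms (4/7)
3. 857.143ms @ 6/7 + 285.714ms (2/7)
4. 1142.857ms @ 8/7 + 285.714ms (2/7)
5. 1428.571ms @ 10/7 + 285.714ms (2/7)
6. 1714.286ms @ 12/7 + 285.714ms (2/7)
7. 2000.0ms @ 2 + 142.857ms (1/7)
8. 2142.857ms @ 15/7 + 142.857ms (1/7)
9. 2285.714ms @ 16/7 + 142.857ms (1/7)
10. 2428.571ms @ 17/7 + 142.857ms (1/7)
11. 2571.429ms @ 18/7 + 142.857ms (1/7)
12. 2714.286ms @ 19/7 + 142.857ms (1/7)
13. 2857.143ms @ 20/7 + 142.857ms (1/7)
14. 3000.0ms @ 3 + 200.0ms (1/5)
15. 3200.0ms @ 16/5 + 200.0ms (1/5)
16. 3400.0ms @ 17/5 + 200.0ms (1/5)
17. 3600.0ms @ 18/5 + 400.0ms (2/5)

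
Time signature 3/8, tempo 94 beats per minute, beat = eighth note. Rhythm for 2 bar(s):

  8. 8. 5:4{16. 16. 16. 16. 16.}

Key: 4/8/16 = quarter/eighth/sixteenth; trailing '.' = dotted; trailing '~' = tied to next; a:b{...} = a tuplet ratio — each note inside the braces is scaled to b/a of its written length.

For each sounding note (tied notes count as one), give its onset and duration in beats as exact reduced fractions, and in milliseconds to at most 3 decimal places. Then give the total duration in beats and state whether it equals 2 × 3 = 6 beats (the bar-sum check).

1) 0.0ms=0b +957.447ms=3/2b
2) 957.447ms=3/2b +957.447ms=3/2b
3) 1914.894ms=3b +382.979ms=3/5b
4) 2297.872ms=18/5b +382.979ms=3/5b
5) 2680.851ms=21/5b +382.979ms=3/5b
6) 3063.83ms=24/5b +382.979ms=3/5b
7) 3446.809ms=27/5b +382.979ms=3/5b
Σ=6b of 6 (94bpm 3/8) — PASS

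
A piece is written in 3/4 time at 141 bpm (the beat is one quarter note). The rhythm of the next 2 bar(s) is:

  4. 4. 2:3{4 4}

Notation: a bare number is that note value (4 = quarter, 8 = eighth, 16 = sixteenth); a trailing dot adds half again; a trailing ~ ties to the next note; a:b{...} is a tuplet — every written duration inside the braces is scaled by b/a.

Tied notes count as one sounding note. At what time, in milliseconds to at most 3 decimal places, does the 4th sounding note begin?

1. 0.0ms @ 0 + 638.298ms (3/2)
2. 638.298ms @ 3/2 + 638.298ms (3/2)
3. 1276.596ms @ 3 + 638.298ms (3/2)
4. 1914.894ms @ 9/2 + 638.298ms (3/2)

note 4 onset = 9/2b = 1914.894ms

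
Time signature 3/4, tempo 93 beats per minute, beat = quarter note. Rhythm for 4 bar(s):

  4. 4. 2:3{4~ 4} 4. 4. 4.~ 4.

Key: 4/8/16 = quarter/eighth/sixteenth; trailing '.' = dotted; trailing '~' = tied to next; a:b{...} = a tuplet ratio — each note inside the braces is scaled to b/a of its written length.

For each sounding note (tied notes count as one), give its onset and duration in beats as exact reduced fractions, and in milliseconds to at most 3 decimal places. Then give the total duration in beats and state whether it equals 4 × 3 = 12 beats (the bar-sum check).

1) 0.0ms=0b +967.742ms=3/2b
2) 967.742ms=3/2b +967.742ms=3/2b
3) 1935.484ms=3b +1935.484ms=3b
4) 3870.968ms=6b +967.742ms=3/2b
5) 4838.71ms=15/2b +967.742ms=3/2b
6) 5806.452ms=9b +1935.484ms=3b
Σ=12b of 12 (93bpm 3/4) — PASS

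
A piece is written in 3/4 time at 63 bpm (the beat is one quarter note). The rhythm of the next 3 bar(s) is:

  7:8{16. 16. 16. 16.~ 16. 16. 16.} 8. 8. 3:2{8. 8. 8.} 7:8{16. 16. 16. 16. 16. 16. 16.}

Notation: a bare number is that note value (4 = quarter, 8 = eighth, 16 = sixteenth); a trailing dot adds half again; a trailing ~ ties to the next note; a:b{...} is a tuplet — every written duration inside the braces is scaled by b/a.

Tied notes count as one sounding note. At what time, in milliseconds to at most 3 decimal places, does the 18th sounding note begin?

1. 0.0ms @ 0 + 408.163ms (3/7)
2. 408.163ms @ 3/7 + 408.163ms (3/7)
3. 816.327ms @ 6/7 + 408.163ms (3/7)
4. 1224.49ms @ 9/7 + 816.327ms (6/7)
5. 2040.816ms @ 15/7 + 408.163ms (3/7)
6. 2448.98ms @ 18/7 + 408.163ms (3/7)
7. 2857.143ms @ 3 + 714.286ms (3/4)
8. 3571.429ms @ 15/4 + 714.286ms (3/4)
9. 4285.714ms @ 9/2 + 476.19ms (1/2)
10. 4761.905ms @ 5 + 476.19ms (1/2)
11. 5238.095ms @ 11/2 + 476.19ms (1/2)
12. 5714.286ms @ 6 + 408.163ms (3/7)
13. 6122.449ms @ 45/7 + 408.163ms (3/7)
14. 6530.612ms @ 48/7 + 408.163ms (3/7)
15. 6938.776ms @ 51/7 + 408.163ms (3/7)
16. 7346.939ms @ 54/7 + 408.163ms (3/7)
17. 7755.102ms @ 57/7 + 408.163ms (3/7)
18. 8163.265ms @ 60/7 + 408.163ms (3/7)

note 18 onset = 60/7b = 8163.265ms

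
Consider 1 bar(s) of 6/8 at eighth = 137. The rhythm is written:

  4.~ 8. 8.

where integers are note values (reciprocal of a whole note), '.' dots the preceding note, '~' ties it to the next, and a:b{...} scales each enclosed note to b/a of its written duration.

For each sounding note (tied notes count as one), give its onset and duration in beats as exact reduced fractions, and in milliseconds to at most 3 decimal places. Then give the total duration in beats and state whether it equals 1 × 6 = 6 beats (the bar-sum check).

1) 0.0ms=0b +1970.803ms=9/2b
2) 1970.803ms=9/2b +656.934ms=3/2b
Σ=6b of 6 (137bpm 6/8) — PASS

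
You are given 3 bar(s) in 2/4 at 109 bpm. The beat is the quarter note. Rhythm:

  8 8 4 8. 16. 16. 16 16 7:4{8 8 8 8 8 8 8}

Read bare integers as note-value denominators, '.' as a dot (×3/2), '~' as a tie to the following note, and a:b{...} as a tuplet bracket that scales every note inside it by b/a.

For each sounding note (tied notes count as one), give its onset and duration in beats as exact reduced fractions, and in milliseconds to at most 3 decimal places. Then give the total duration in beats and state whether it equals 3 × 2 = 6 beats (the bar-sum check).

1) 0.0ms=0b +275.229ms=1/2b
2) 275.229ms=1/2b +275.229ms=1/2b
3) 550.459ms=1b +550.459ms=1b
4) 1100.917ms=2b +412.844ms=3/4b
5) 1513.761ms=11/4b +206.422ms=3/8b
6) 1720.183ms=25/8b +206.422ms=3/8b
7) 1926.606ms=7/2b +137.615ms=1/4b
8) 2064.22ms=15/4b +137.615ms=1/4b
9) 2201.835ms=4b +157.274ms=2/7b
10) 2359.109ms=30/7b +157.274ms=2/7b
11) 2516.383ms=32/7b +157.274ms=2/7b
12) 2673.657ms=34/7b +157.274ms=2/7b
13) 2830.931ms=36/7b +157.274ms=2/7b
14) 2988.204ms=38/7b +157.274ms=2/7b
15) 3145.478ms=40/7b +157.274ms=2/7b
Σ=6b of 6 (109bpm 2/4) — PASS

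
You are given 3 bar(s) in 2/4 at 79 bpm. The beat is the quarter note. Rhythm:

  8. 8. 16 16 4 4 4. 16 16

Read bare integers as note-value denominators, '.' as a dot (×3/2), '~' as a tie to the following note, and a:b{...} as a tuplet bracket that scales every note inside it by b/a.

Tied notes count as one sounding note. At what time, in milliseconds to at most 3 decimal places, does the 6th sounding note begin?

note 6 onset = 3b = 2278.481ms

1. 0.0ms @ 0 + 569.62ms (3/4)
2. 569.62ms @ 3/4 + 569.62ms (3/4)
3. 1139.241ms @ 3/2 + 189.873ms (1/4)
4. 1329.114ms @ 7/4 + 189.873ms (1/4)
5. 1518.987ms @ 2 + 759.494ms (1)
6. 2278.481ms @ 3 + 759.494ms (1)
7. 3037.975ms @ 4 + 1139.241ms (3/2)
8. 4177.215ms @ 11/2 + 189.873ms (1/4)
9. 4367.089ms @ 23/4 + 189.873ms (1/4)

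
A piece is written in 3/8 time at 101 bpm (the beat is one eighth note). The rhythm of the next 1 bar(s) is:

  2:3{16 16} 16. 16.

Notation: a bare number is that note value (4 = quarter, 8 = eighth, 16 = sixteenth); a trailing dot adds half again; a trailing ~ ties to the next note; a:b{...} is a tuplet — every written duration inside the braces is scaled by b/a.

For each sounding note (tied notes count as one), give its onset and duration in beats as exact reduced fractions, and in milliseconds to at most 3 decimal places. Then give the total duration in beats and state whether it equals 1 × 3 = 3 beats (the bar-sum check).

1) 0.0ms=0b +445.545ms=3/4b
2) 445.545ms=3/4b +445.545ms=3/4b
3) 891.089ms=3/2b +445.545ms=3/4b
4) 1336.634ms=9/4b +445.545ms=3/4b
Σ=3b of 3 (101bpm 3/8) — PASS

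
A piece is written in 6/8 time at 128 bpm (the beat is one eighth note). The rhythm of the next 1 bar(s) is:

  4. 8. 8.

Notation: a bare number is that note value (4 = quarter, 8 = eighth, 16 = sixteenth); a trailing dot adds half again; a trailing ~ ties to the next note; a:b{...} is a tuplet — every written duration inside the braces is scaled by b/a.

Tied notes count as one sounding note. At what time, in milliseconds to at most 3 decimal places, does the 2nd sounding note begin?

1. 0.0ms @ 0 + 1406.25ms (3)
2. 1406.25ms @ 3 + 703.125ms (3/2)
3. 2109.375ms @ 9/2 + 703.125ms (3/2)

note 2 onset = 3b = 1406.25ms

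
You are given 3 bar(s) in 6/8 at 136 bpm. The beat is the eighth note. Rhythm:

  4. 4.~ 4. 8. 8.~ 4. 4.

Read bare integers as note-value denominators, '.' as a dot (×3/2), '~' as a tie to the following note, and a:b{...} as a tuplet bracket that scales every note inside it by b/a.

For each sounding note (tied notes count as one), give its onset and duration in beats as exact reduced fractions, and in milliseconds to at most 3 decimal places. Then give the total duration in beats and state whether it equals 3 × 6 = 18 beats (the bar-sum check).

1) 0.0ms=0b +1323.529ms=3b
2) 1323.529ms=3b +2647.059ms=6b
3) 3970.588ms=9b +661.765ms=3/2b
4) 4632.353ms=21/2b +1985.294ms=9/2b
5) 6617.647ms=15b +1323.529ms=3b
Σ=18b of 18 (136bpm 6/8) — PASS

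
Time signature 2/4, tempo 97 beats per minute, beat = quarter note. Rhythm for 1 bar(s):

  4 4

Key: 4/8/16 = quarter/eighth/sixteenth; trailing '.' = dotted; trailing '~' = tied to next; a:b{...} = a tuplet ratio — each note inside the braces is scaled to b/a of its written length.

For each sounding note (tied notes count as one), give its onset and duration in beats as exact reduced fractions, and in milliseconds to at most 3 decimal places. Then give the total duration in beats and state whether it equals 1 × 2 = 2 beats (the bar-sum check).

1) 0.0ms=0b +618.557ms=1b
2) 618.557ms=1b +618.557ms=1b
Σ=2b of 2 (97bpm 2/4) — PASS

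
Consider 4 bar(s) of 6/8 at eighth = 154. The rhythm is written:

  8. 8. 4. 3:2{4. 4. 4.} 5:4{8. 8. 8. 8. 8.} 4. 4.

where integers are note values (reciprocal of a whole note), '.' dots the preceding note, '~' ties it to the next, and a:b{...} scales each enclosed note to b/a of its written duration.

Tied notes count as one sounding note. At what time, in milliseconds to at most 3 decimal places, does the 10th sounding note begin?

1. 0.0ms @ 0 + 584.416ms (3/2)
2. 584.416ms @ 3/2 + 584.416ms (3/2)
3. 1168.831ms @ 3 + 1168.831ms (3)
4. 2337.662ms @ 6 + 779.221ms (2)
5. 3116.883ms @ 8 + 779.221ms (2)
6. 3896.104ms @ 10 + 779.221ms (2)
7. 4675.325ms @ 12 + 467.532ms (6/5)
8. 5142.857ms @ 66/5 + 467.532ms (6/5)
9. 5610.39ms @ 72/5 + 467.532ms (6/5)
10. 6077.922ms @ 78/5 + 467.532ms (6/5)
11. 6545.455ms @ 84/5 + 467.532ms (6/5)
12. 7012.987ms @ 18 + 1168.831ms (3)
13. 8181.818ms @ 21 + 1168.831ms (3)

note 10 onset = 78/5b = 6077.922ms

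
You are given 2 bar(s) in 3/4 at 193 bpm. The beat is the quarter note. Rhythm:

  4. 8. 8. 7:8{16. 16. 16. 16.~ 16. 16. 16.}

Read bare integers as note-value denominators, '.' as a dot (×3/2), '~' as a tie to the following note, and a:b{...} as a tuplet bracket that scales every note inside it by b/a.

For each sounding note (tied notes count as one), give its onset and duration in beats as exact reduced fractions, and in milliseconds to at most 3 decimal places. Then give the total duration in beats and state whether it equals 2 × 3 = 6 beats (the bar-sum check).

1) 0.0ms=0b +466.321ms=3/2b
2) 466.321ms=3/2b +233.161ms=3/4b
3) 699.482ms=9/4b +233.161ms=3/4b
4) 932.642ms=3b +133.235ms=3/7b
5) 1065.877ms=24/7b +133.235ms=3/7b
6) 1199.112ms=27/7b +133.235ms=3/7b
7) 1332.346ms=30/7b +266.469ms=6/7b
8) 1598.816ms=36/7b +133.235ms=3/7b
9) 1732.05ms=39/7b +133.235ms=3/7b
Σ=6b of 6 (193bpm 3/4) — PASS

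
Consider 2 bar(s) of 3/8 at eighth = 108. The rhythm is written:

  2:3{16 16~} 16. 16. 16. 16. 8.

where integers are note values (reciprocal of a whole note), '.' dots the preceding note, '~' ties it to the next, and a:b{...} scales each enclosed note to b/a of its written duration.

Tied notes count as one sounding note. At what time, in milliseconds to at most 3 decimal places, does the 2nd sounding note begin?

note 2 onset = 3/4b = 416.667ms

1. 0.0ms @ 0 + 416.667ms (3/4)
2. 416.667ms @ 3/4 + 833.333ms (3/2)
3. 1250.0ms @ 9/4 + 416.667ms (3/4)
4. 1666.667ms @ 3 + 416.667ms (3/4)
5. 2083.333ms @ 15/4 + 416.667ms (3/4)
6. 2500.0ms @ 9/2 + 833.333ms (3/2)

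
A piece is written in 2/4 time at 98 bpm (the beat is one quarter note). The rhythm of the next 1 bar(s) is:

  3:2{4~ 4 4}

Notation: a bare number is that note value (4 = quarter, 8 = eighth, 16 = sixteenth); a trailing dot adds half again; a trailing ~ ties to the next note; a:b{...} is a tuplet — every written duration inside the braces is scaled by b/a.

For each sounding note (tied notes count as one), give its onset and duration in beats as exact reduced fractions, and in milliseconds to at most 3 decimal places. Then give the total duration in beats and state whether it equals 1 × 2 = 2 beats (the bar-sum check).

1) 0.0ms=0b +816.327ms=4/3b
2) 816.327ms=4/3b +408.163ms=2/3b
Σ=2b of 2 (98bpm 2/4) — PASS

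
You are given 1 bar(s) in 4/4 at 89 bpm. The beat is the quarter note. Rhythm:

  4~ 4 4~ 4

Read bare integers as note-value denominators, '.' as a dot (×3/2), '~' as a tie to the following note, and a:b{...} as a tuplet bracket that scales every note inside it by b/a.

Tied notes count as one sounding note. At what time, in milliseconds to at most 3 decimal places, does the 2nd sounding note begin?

1. 0.0ms @ 0 + 1348.315ms (2)
2. 1348.315ms @ 2 + 1348.315ms (2)

note 2 onset = 2b = 1348.315ms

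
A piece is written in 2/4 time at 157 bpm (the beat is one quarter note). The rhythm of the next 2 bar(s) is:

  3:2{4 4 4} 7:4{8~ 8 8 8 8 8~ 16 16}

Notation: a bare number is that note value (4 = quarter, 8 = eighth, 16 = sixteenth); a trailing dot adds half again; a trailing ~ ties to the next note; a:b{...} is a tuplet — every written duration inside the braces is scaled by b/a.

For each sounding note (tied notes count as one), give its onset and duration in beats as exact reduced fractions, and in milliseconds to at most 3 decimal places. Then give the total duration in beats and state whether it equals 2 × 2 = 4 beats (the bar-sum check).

1) 0.0ms=0b +254.777ms=2/3b
2) 254.777ms=2/3b +254.777ms=2/3b
3) 509.554ms=4/3b +254.777ms=2/3b
4) 764.331ms=2b +218.38ms=4/7b
5) 982.712ms=18/7b +109.19ms=2/7b
6) 1091.902ms=20/7b +109.19ms=2/7b
7) 1201.092ms=22/7b +109.19ms=2/7b
8) 1310.282ms=24/7b +163.785ms=3/7b
9) 1474.067ms=27/7b +54.595ms=1/7b
Σ=4b of 4 (157bpm 2/4) — PASS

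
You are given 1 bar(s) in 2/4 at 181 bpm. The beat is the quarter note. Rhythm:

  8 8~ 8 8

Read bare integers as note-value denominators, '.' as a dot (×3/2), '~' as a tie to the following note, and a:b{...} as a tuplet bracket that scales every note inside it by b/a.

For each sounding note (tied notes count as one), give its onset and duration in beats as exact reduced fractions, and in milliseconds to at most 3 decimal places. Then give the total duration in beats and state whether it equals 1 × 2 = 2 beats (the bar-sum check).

1) 0.0ms=0b +165.746ms=1/2b
2) 165.746ms=1/2b +331.492ms=1b
3) 497.238ms=3/2b +165.746ms=1/2b
Σ=2b of 2 (181bpm 2/4) — PASS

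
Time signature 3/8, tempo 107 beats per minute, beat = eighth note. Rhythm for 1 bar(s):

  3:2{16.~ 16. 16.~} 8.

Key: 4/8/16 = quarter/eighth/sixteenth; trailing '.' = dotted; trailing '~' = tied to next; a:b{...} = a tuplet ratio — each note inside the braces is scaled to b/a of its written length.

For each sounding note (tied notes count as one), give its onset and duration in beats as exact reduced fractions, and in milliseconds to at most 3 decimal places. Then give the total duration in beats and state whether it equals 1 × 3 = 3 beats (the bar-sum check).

1) 0.0ms=0b +560.748ms=1b
2) 560.748ms=1b +1121.495ms=2b
Σ=3b of 3 (107bpm 3/8) — PASS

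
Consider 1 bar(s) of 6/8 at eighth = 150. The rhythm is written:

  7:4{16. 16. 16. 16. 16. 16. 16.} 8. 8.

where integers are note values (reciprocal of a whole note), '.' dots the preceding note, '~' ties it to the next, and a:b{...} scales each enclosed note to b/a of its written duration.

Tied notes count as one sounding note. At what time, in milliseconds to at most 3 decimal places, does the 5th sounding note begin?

note 5 onset = 12/7b = 685.714ms

1. 0.0ms @ 0 + 171.429ms (3/7)
2. 171.429ms @ 3/7 + 171.429ms (3/7)
3. 342.857ms @ 6/7 + 171.429ms (3/7)
4. 514.286ms @ 9/7 + 171.429ms (3/7)
5. 685.714ms @ 12/7 + 171.429ms (3/7)
6. 857.143ms @ 15/7 + 171.429ms (3/7)
7. 1028.571ms @ 18/7 + 171.429ms (3/7)
8. 1200.0ms @ 3 + 600.0ms (3/2)
9. 1800.0ms @ 9/2 + 600.0ms (3/2)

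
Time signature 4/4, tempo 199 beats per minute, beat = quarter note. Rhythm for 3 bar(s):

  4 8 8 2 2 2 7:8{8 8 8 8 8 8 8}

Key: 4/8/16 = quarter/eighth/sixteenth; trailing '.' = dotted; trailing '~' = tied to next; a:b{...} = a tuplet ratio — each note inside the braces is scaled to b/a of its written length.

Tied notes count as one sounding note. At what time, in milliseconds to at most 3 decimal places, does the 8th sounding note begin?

note 8 onset = 60/7b = 2584.35ms

1. 0.0ms @ 0 + 301.508ms (1)
2. 301.508ms @ 1 + 150.754ms (1/2)
3. 452.261ms @ 3/2 + 150.754ms (1/2)
4. 603.015ms @ 2 + 603.015ms (2)
5. 1206.03ms @ 4 + 603.015ms (2)
6. 1809.045ms @ 6 + 603.015ms (2)
7. 2412.06ms @ 8 + 172.29ms (4/7)
8. 2584.35ms @ 60/7 + 172.29ms (4/7)
9. 2756.64ms @ 64/7 + 172.29ms (4/7)
10. 2928.93ms @ 68/7 + 172.29ms (4/7)
11. 3101.22ms @ 72/7 + 172.29ms (4/7)
12. 3273.51ms @ 76/7 + 172.29ms (4/7)
13. 3445.8ms @ 80/7 + 172.29ms (4/7)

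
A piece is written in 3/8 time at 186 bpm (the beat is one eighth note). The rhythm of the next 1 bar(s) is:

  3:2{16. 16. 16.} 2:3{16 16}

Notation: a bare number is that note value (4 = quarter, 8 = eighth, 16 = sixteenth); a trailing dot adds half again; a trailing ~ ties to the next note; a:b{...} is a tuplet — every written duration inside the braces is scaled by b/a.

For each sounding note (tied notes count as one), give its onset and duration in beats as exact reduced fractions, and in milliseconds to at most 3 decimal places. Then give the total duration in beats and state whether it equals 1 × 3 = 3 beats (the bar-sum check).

1) 0.0ms=0b +161.29ms=1/2b
2) 161.29ms=1/2b +161.29ms=1/2b
3) 322.581ms=1b +161.29ms=1/2b
4) 483.871ms=3/2b +241.935ms=3/4b
5) 725.806ms=9/4b +241.935ms=3/4b
Σ=3b of 3 (186bpm 3/8) — PASS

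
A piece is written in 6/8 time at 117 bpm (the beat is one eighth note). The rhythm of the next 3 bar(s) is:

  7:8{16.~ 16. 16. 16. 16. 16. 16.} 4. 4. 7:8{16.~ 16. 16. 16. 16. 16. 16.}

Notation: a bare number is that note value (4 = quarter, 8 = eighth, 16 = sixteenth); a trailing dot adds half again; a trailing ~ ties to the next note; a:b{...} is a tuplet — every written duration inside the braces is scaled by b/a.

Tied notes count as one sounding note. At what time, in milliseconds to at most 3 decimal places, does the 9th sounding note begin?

1. 0.0ms @ 0 + 879.121ms (12/7)
2. 879.121ms @ 12/7 + 439.56ms (6/7)
3. 1318.681ms @ 18/7 + 439.56ms (6/7)
4. 1758.242ms @ 24/7 + 439.56ms (6/7)
5. 2197.802ms @ 30/7 + 439.56ms (6/7)
6. 2637.363ms @ 36/7 + 439.56ms (6/7)
7. 3076.923ms @ 6 + 1538.462ms (3)
8. 4615.385ms @ 9 + 1538.462ms (3)
9. 6153.846ms @ 12 + 879.121ms (12/7)
10. 7032.967ms @ 96/7 + 439.56ms (6/7)
11. 7472.527ms @ 102/7 + 439.56ms (6/7)
12. 7912.088ms @ 108/7 + 439.56ms (6/7)
13. 8351.648ms @ 114/7 + 439.56ms (6/7)
14. 8791.209ms @ 120/7 + 439.56ms (6/7)

note 9 onset = 12b = 6153.846ms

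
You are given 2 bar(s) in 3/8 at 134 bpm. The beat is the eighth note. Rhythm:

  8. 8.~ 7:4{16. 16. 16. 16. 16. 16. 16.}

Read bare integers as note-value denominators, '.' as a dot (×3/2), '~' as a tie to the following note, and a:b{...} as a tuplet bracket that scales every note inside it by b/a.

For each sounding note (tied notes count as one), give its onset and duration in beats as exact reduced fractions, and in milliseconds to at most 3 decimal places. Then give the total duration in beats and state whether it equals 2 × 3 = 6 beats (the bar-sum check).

1) 0.0ms=0b +671.642ms=3/2b
2) 671.642ms=3/2b +863.539ms=27/14b
3) 1535.181ms=24/7b +191.898ms=3/7b
4) 1727.079ms=27/7b +191.898ms=3/7b
5) 1918.977ms=30/7b +191.898ms=3/7b
6) 2110.874ms=33/7b +191.898ms=3/7b
7) 2302.772ms=36/7b +191.898ms=3/7b
8) 2494.67ms=39/7b +191.898ms=3/7b
Σ=6b of 6 (134bpm 3/8) — PASS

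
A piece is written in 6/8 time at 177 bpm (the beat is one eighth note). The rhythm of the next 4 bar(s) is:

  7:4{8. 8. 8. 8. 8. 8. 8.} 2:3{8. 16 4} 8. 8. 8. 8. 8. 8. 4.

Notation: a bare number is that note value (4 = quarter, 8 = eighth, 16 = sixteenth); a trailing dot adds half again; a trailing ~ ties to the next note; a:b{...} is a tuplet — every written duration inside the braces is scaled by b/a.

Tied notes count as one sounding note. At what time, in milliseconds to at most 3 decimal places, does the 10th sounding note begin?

1. 0.0ms @ 0 + 290.557ms (6/7)
2. 290.557ms @ 6/7 + 290.557ms (6/7)
3. 581.114ms @ 12/7 + 290.557ms (6/7)
4. 871.671ms @ 18/7 + 290.557ms (6/7)
5. 1162.228ms @ 24/7 + 290.557ms (6/7)
6. 1452.785ms @ 30/7 + 290.557ms (6/7)
7. 1743.341ms @ 36/7 + 290.557ms (6/7)
8. 2033.898ms @ 6 + 762.712ms (9/4)
9. 2796.61ms @ 33/4 + 254.237ms (3/4)
10. 3050.847ms @ 9 + 1016.949ms (3)
11. 4067.797ms @ 12 + 508.475ms (3/2)
12. 4576.271ms @ 27/2 + 508.475ms (3/2)
13. 5084.746ms @ 15 + 508.475ms (3/2)
14. 5593.22ms @ 33/2 + 508.475ms (3/2)
15. 6101.695ms @ 18 + 508.475ms (3/2)
16. 6610.169ms @ 39/2 + 508.475ms (3/2)
17. 7118.644ms @ 21 + 1016.949ms (3)

note 10 onset = 9b = 3050.847ms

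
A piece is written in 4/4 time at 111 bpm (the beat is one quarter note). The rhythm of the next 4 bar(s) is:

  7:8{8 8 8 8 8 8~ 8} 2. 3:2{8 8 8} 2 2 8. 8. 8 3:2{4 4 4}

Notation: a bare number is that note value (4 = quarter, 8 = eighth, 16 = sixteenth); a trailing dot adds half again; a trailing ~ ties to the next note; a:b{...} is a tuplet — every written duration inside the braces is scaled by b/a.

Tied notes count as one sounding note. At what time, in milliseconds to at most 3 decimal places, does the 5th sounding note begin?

note 5 onset = 16/7b = 1235.521ms

1. 0.0ms @ 0 + 308.88ms (4/7)
2. 308.88ms @ 4/7 + 308.88ms (4/7)
3. 617.761ms @ 8/7 + 308.88ms (4/7)
4. 926.641ms @ 12/7 + 308.88ms (4/7)
5. 1235.521ms @ 16/7 + 308.88ms (4/7)
6. 1544.402ms @ 20/7 + 617.761ms (8/7)
7. 2162.162ms @ 4 + 1621.622ms (3)
8. 3783.784ms @ 7 + 180.18ms (1/3)
9. 3963.964ms @ 22/3 + 180.18ms (1/3)
10. 4144.144ms @ 23/3 + 180.18ms (1/3)
11. 4324.324ms @ 8 + 1081.081ms (2)
12. 5405.405ms @ 10 + 1081.081ms (2)
13. 6486.486ms @ 12 + 405.405ms (3/4)
14. 6891.892ms @ 51/4 + 405.405ms (3/4)
15. 7297.297ms @ 27/2 + 270.27ms (1/2)
16. 7567.568ms @ 14 + 360.36ms (2/3)
17. 7927.928ms @ 44/3 + 360.36ms (2/3)
18. 8288.288ms @ 46/3 + 360.36ms (2/3)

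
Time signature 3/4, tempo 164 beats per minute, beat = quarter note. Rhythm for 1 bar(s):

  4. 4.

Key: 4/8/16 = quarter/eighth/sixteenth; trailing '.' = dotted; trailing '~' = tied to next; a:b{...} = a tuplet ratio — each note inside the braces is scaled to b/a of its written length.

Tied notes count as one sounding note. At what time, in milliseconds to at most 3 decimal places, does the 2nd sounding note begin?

note 2 onset = 3/2b = 548.78ms

1. 0.0ms @ 0 + 548.78ms (3/2)
2. 548.78ms @ 3/2 + 548.78ms (3/2)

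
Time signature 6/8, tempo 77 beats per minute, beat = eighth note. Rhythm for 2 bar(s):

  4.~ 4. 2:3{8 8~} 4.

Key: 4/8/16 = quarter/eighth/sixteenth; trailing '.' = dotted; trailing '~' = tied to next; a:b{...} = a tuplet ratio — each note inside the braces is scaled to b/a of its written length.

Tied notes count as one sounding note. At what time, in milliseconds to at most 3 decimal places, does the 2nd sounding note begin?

note 2 onset = 6b = 4675.325ms

1. 0.0ms @ 0 + 4675.325ms (6)
2. 4675.325ms @ 6 + 1168.831ms (3/2)
3. 5844.156ms @ 15/2 + 3506.494ms (9/2)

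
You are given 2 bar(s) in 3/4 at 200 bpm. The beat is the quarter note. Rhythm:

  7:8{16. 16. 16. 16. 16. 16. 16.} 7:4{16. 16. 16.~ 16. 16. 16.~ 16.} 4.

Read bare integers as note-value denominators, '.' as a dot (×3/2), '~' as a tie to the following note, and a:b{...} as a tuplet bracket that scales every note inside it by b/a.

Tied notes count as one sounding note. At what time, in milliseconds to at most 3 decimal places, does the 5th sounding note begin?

note 5 onset = 12/7b = 514.286ms

1. 0.0ms @ 0 + 128.571ms (3/7)
2. 128.571ms @ 3/7 + 128.571ms (3/7)
3. 257.143ms @ 6/7 + 128.571ms (3/7)
4. 385.714ms @ 9/7 + 128.571ms (3/7)
5. 514.286ms @ 12/7 + 128.571ms (3/7)
6. 642.857ms @ 15/7 + 128.571ms (3/7)
7. 771.429ms @ 18/7 + 128.571ms (3/7)
8. 900.0ms @ 3 + 64.286ms (3/14)
9. 964.286ms @ 45/14 + 64.286ms (3/14)
10. 1028.571ms @ 24/7 + 128.571ms (3/7)
11. 1157.143ms @ 27/7 + 64.286ms (3/14)
12. 1221.429ms @ 57/14 + 128.571ms (3/7)
13. 1350.0ms @ 9/2 + 450.0ms (3/2)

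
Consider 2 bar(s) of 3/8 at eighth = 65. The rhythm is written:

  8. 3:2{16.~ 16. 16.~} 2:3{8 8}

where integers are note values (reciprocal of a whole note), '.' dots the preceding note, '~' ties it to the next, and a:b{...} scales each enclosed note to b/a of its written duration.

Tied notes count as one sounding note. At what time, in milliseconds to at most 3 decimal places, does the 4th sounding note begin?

1. 0.0ms @ 0 + 1384.615ms (3/2)
2. 1384.615ms @ 3/2 + 923.077ms (1)
3. 2307.692ms @ 5/2 + 1846.154ms (2)
4. 4153.846ms @ 9/2 + 1384.615ms (3/2)

note 4 onset = 9/2b = 4153.846ms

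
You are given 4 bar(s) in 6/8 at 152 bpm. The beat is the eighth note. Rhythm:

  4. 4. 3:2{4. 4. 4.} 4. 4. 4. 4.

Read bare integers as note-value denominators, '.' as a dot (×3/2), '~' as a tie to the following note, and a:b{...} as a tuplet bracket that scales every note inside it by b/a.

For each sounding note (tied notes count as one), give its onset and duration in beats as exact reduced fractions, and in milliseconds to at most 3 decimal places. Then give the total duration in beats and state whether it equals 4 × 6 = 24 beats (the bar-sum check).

1) 0.0ms=0b +1184.211ms=3b
2) 1184.211ms=3b +1184.211ms=3b
3) 2368.421ms=6b +789.474ms=2b
4) 3157.895ms=8b +789.474ms=2b
5) 3947.368ms=10b +789.474ms=2b
6) 4736.842ms=12b +1184.211ms=3b
7) 5921.053ms=15b +1184.211ms=3b
8) 7105.263ms=18b +1184.211ms=3b
9) 8289.474ms=21b +1184.211ms=3b
Σ=24b of 24 (152bpm 6/8) — PASS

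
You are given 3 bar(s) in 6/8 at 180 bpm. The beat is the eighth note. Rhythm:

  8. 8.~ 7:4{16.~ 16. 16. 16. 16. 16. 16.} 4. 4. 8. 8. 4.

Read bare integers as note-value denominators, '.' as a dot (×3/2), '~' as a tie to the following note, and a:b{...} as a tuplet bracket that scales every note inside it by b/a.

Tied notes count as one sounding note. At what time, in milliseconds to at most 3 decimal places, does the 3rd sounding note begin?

1. 0.0ms @ 0 + 500.0ms (3/2)
2. 500.0ms @ 3/2 + 785.714ms (33/14)
3. 1285.714ms @ 27/7 + 142.857ms (3/7)
4. 1428.571ms @ 30/7 + 142.857ms (3/7)
5. 1571.429ms @ 33/7 + 142.857ms (3/7)
6. 1714.286ms @ 36/7 + 142.857ms (3/7)
7. 1857.143ms @ 39/7 + 142.857ms (3/7)
8. 2000.0ms @ 6 + 1000.0ms (3)
9. 3000.0ms @ 9 + 1000.0ms (3)
10. 4000.0ms @ 12 + 500.0ms (3/2)
11. 4500.0ms @ 27/2 + 500.0ms (3/2)
12. 5000.0ms @ 15 + 1000.0ms (3)

note 3 onset = 27/7b = 1285.714ms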